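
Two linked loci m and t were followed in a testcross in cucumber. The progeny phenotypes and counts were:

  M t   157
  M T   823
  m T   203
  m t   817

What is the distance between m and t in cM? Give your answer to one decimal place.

The two most frequent classes, M T (823) and m t (817), are the parental types, so the F1 was M T / m t.
The recombinant classes are M t and m T: 157 + 203 = 360.
Recombination frequency = 360/2000 = 0.1800 ≈ 18.0%, i.e. 18.0 cM.

18.0 cM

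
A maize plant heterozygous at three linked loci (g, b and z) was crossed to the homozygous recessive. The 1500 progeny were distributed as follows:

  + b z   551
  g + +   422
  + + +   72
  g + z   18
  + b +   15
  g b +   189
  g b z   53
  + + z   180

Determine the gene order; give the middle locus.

z

The two most frequent reciprocal classes, + b z and g + +, are the parental types, so the F1 was + b z / g + +.
The two rarest classes, + b + and g + z, are the double crossovers. Comparing them with the parentals, only the z allele has switched, so z is the middle locus and the order is b – z – g.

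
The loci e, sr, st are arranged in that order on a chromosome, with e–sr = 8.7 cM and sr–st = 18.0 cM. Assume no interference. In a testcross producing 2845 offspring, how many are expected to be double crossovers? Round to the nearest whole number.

45

Map distances give recombination frequencies of 0.087 and 0.180 for the two intervals.
With no interference, expected double-crossover frequency = 0.087 × 0.180 = 0.01566.
Expected number = 0.01566 × 2845 = 44.55 ≈ 45.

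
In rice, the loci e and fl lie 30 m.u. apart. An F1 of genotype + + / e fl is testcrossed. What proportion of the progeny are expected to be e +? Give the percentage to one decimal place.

A map distance of 30 m.u. corresponds to a recombination frequency of 0.300.
The F1 is + + / e fl, so e + is a recombinant gamete class with expected frequency r/2 = 0.300/2 = 0.1500.
That is 0.1500 = 15.0% of the progeny.

15.0%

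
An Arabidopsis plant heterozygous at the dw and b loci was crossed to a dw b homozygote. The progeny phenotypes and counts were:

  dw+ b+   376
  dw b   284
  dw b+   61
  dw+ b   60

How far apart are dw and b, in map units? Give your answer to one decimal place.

The two most frequent classes, dw+ b+ (376) and dw b (284), are the parental types, so the F1 was dw+ b+ / dw b.
The recombinant classes are dw+ b and dw b+: 60 + 61 = 121.
Recombination frequency = 121/781 = 0.1549 ≈ 15.5%, i.e. 15.5 map units.

15.5 map units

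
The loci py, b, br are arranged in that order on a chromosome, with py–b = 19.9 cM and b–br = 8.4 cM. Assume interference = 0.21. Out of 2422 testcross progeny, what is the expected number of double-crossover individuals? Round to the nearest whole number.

32

Map distances give recombination frequencies of 0.199 and 0.084 for the two intervals.
With interference 0.21 (so coincidence = 0.79), expected double-crossover frequency = 0.199 × 0.084 × 0.79 = 0.01321.
Expected number = 0.01321 × 2422 = 31.98 ≈ 32.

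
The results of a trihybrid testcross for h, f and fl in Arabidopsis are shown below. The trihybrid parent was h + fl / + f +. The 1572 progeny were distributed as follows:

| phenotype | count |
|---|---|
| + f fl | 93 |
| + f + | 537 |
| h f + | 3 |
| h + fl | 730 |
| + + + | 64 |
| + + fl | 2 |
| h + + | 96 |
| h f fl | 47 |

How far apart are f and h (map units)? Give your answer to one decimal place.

7.4 map units

The two rarest classes, + + fl and h f +, are the double crossovers. Comparing them with the parentals, only the h allele has switched, so h is the middle locus and the order is fl – h – f.
Crossovers in the h–f interval produce the single-crossover classes h f fl and + + + (47 + 64 = 111) plus the double crossovers (5).
RF(h–f) = (111 + 5) / 1572 = 116/1572 = 0.0738 → 7.4 map units.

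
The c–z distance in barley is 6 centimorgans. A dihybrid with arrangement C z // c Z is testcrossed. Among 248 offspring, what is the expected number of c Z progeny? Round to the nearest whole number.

A map distance of 6 centimorgans corresponds to a recombination frequency of 0.060.
The F1 is C z / c Z, so c Z is a parental gamete class with expected frequency (1 − r)/2 = 0.940/2 = 0.4700.
Expected number = 0.4700 × 248 = 116.56 ≈ 117.

117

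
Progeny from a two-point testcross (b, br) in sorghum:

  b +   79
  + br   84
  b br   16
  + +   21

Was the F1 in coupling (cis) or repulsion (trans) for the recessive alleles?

The two most frequent classes are + br (84) and b + (79); these are the parental (non-recombinant) types.
So the F1 carried + br on one chromosome and b + on the other — the recessive alleles are on opposite chromosomes (trans / repulsion).

trans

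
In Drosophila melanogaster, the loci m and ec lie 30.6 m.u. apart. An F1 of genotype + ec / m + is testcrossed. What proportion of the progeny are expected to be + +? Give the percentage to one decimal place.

A map distance of 30.6 m.u. corresponds to a recombination frequency of 0.306.
The F1 is + ec / m +, so + + is a recombinant gamete class with expected frequency r/2 = 0.306/2 = 0.1530.
That is 0.1530 = 15.3% of the progeny.

15.3%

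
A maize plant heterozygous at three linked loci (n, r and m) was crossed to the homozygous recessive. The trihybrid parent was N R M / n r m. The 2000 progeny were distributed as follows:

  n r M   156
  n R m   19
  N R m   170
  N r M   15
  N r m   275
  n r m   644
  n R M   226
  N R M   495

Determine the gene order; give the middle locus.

The two rarest classes, N r M and n R m, are the double crossovers. Comparing them with the parentals, only the r allele has switched, so r is the middle locus and the order is n – r – m.

r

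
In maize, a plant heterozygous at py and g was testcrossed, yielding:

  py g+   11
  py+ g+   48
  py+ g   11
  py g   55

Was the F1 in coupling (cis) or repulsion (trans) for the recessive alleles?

cis

The two most frequent classes are py+ g+ (48) and py g (55); these are the parental (non-recombinant) types.
So the F1 carried py+ g+ on one chromosome and py g on the other — the recessive alleles are on the same chromosome (cis / coupling).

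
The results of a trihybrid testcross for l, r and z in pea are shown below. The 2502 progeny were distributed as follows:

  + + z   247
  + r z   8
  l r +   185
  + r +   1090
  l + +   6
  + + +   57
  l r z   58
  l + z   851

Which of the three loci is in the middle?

z

The two most frequent reciprocal classes, + r + and l + z, are the parental types, so the F1 was + r + / l + z.
The two rarest classes, + r z and l + +, are the double crossovers. Comparing them with the parentals, only the z allele has switched, so z is the middle locus and the order is l – z – r.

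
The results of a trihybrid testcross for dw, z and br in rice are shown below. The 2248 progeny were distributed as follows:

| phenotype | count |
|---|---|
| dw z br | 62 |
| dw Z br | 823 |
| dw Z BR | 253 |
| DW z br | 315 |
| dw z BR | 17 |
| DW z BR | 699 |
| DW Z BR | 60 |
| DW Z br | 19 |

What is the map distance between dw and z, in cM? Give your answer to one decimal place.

7.0 cM

The two most frequent reciprocal classes, DW z BR and dw Z br, are the parental types, so the F1 was DW z BR / dw Z br.
The two rarest classes, dw z BR and DW Z br, are the double crossovers. Comparing them with the parentals, only the dw allele has switched, so dw is the middle locus and the order is br – dw – z.
Crossovers in the dw–z interval produce the single-crossover classes DW Z BR and dw z br (60 + 62 = 122) plus the double crossovers (36).
RF(dw–z) = (122 + 36) / 2248 = 158/2248 = 0.0703 → 7.0 cM.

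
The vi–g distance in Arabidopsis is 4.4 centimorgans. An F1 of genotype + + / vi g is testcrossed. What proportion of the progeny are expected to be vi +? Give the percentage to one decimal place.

2.2%

A map distance of 4.4 centimorgans corresponds to a recombination frequency of 0.044.
The F1 is + + / vi g, so vi + is a recombinant gamete class with expected frequency r/2 = 0.044/2 = 0.0220.
That is 0.0220 = 2.2% of the progeny.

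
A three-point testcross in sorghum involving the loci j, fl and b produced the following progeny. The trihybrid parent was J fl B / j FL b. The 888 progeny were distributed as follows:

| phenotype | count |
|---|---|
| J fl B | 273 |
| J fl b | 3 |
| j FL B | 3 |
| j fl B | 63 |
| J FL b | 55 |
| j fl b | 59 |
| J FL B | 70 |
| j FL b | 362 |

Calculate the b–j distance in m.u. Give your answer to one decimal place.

The two rarest classes, J fl b and j FL B, are the double crossovers. Comparing them with the parentals, only the b allele has switched, so b is the middle locus and the order is fl – b – j.
Crossovers in the b–j interval produce the single-crossover classes j fl B and J FL b (63 + 55 = 118) plus the double crossovers (6).
RF(b–j) = (118 + 6) / 888 = 124/888 = 0.1396 → 14.0 m.u.

14.0 m.u.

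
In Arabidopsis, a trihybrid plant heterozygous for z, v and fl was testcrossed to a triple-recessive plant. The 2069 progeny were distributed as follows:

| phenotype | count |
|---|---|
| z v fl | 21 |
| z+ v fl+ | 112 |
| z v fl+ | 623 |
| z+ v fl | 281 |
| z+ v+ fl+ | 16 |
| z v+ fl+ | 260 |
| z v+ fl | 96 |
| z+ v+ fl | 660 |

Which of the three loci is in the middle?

The two most frequent reciprocal classes, z+ v+ fl and z v fl+, are the parental types, so the F1 was z+ v+ fl / z v fl+.
The two rarest classes, z+ v+ fl+ and z v fl, are the double crossovers. Comparing them with the parentals, only the fl allele has switched, so fl is the middle locus and the order is z – fl – v.

fl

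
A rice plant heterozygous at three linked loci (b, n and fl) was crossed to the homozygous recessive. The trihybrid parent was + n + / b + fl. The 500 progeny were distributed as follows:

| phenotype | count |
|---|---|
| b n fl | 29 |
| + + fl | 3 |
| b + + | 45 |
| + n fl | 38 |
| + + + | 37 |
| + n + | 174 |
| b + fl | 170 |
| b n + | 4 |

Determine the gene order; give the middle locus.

b

The two rarest classes, b n + and + + fl, are the double crossovers. Comparing them with the parentals, only the b allele has switched, so b is the middle locus and the order is fl – b – n.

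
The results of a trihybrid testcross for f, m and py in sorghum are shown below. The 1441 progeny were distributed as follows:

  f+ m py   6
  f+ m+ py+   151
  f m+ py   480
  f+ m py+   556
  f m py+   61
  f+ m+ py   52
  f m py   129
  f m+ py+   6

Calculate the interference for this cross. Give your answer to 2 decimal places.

The two most frequent reciprocal classes, f m+ py and f+ m py+, are the parental types, so the F1 was f m+ py / f+ m py+.
The two rarest classes, f m+ py+ and f+ m py, are the double crossovers. Comparing them with the parentals, only the py allele has switched, so py is the middle locus and the order is f – py – m.
f–py: (113 + 12)/1441 = 0.0867; py–m: (280 + 12)/1441 = 0.2026.
Expected DCO frequency = 0.0867 × 0.2026 ≈ 0.01757; observed = 12/1441 ≈ 0.00833.
Coefficient of coincidence = 0.00833/0.01757 ≈ 0.47; interference = 1 − 0.47 = 0.53.

0.53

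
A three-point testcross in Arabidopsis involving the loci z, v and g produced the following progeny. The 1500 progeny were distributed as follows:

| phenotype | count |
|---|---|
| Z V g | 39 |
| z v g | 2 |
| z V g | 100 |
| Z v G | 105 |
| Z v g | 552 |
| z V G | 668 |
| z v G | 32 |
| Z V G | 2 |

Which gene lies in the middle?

z

The two most frequent reciprocal classes, Z v g and z V G, are the parental types, so the F1 was Z v g / z V G.
The two rarest classes, z v g and Z V G, are the double crossovers. Comparing them with the parentals, only the z allele has switched, so z is the middle locus and the order is v – z – g.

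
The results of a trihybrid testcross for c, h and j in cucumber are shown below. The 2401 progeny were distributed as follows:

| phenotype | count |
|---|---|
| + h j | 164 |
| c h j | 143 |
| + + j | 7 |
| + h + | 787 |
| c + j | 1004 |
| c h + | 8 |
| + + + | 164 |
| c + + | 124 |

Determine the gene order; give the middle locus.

The two most frequent reciprocal classes, c + j and + h +, are the parental types, so the F1 was c + j / + h +.
The two rarest classes, + + j and c h +, are the double crossovers. Comparing them with the parentals, only the c allele has switched, so c is the middle locus and the order is h – c – j.

c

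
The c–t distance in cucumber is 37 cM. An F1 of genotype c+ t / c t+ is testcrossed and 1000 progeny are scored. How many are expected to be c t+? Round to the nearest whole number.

A map distance of 37 cM corresponds to a recombination frequency of 0.370.
The F1 is c+ t / c t+, so c t+ is a parental gamete class with expected frequency (1 − r)/2 = 0.630/2 = 0.3150.
Expected number = 0.3150 × 1000 = 315.00 ≈ 315.

315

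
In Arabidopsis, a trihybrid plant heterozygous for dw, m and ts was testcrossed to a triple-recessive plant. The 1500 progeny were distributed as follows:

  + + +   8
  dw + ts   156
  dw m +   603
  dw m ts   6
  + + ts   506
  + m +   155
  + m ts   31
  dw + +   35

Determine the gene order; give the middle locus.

The two most frequent reciprocal classes, + + ts and dw m +, are the parental types, so the F1 was + + ts / dw m +.
The two rarest classes, + + + and dw m ts, are the double crossovers. Comparing them with the parentals, only the ts allele has switched, so ts is the middle locus and the order is dw – ts – m.

ts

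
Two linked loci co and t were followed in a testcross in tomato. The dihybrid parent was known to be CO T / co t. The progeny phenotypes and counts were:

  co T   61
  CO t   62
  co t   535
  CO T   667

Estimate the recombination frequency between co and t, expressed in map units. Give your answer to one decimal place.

9.3 map units

The recombinant classes are CO t and co T: 62 + 61 = 123.
Recombination frequency = 123/1325 = 0.0928 ≈ 9.3%, i.e. 9.3 map units.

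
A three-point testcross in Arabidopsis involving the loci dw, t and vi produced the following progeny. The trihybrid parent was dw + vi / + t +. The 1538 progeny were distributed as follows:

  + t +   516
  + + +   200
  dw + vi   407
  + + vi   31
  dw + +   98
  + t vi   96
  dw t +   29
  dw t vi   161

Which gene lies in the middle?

The two rarest classes, + + vi and dw t +, are the double crossovers. Comparing them with the parentals, only the dw allele has switched, so dw is the middle locus and the order is t – dw – vi.

dw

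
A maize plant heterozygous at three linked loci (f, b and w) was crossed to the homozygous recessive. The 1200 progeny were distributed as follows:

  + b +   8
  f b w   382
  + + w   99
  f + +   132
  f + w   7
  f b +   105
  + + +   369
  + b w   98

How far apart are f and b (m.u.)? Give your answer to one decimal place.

20.4 m.u.

The two most frequent reciprocal classes, + + + and f b w, are the parental types, so the F1 was + + + / f b w.
The two rarest classes, + b + and f + w, are the double crossovers. Comparing them with the parentals, only the b allele has switched, so b is the middle locus and the order is f – b – w.
Crossovers in the f–b interval produce the single-crossover classes f + + and + b w (132 + 98 = 230) plus the double crossovers (15).
RF(f–b) = (230 + 15) / 1200 = 245/1200 = 0.2042 → 20.4 m.u.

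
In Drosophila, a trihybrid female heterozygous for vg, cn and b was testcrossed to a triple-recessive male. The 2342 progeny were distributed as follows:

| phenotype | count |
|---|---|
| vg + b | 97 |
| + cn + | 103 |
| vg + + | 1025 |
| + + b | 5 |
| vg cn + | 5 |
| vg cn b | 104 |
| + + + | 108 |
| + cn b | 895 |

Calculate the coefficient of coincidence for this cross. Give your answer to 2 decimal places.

0.50

The two most frequent reciprocal classes, vg + + and + cn b, are the parental types, so the F1 was vg + + / + cn b.
The two rarest classes, vg cn + and + + b, are the double crossovers. Comparing them with the parentals, only the cn allele has switched, so cn is the middle locus and the order is vg – cn – b.
vg–cn: (212 + 10)/2342 = 0.0948; cn–b: (200 + 10)/2342 = 0.0897.
Expected DCO frequency = 0.0948 × 0.0897 ≈ 0.00850; observed = 10/2342 ≈ 0.00427.
Coefficient of coincidence = 0.00427/0.00850 ≈ 0.50.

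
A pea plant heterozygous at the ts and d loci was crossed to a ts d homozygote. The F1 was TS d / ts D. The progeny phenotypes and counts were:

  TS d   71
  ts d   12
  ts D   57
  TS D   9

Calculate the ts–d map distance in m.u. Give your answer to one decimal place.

14.1 m.u.

The recombinant classes are TS D and ts d: 9 + 12 = 21.
Recombination frequency = 21/149 = 0.1409 ≈ 14.1%, i.e. 14.1 m.u.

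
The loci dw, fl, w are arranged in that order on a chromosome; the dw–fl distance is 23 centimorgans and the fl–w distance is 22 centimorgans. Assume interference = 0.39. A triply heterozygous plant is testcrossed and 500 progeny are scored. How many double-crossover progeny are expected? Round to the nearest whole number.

15

Map distances give recombination frequencies of 0.230 and 0.220 for the two intervals.
With interference 0.39 (so coincidence = 0.61), expected double-crossover frequency = 0.230 × 0.220 × 0.61 = 0.03087.
Expected number = 0.03087 × 500 = 15.43 ≈ 15.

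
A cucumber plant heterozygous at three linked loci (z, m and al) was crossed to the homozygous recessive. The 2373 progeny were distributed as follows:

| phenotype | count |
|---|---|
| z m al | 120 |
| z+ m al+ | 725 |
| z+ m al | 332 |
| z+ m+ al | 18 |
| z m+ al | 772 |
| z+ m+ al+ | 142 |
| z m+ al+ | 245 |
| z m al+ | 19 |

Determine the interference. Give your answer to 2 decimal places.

The two most frequent reciprocal classes, z+ m al+ and z m+ al, are the parental types, so the F1 was z+ m al+ / z m+ al.
The two rarest classes, z m al+ and z+ m+ al, are the double crossovers. Comparing them with the parentals, only the z allele has switched, so z is the middle locus and the order is m – z – al.
m–z: (262 + 37)/2373 = 0.1260; z–al: (577 + 37)/2373 = 0.2587.
Expected DCO frequency = 0.1260 × 0.2587 ≈ 0.03260; observed = 37/2373 ≈ 0.01559.
Coefficient of coincidence = 0.01559/0.03260 ≈ 0.48; interference = 1 − 0.48 = 0.52.

0.52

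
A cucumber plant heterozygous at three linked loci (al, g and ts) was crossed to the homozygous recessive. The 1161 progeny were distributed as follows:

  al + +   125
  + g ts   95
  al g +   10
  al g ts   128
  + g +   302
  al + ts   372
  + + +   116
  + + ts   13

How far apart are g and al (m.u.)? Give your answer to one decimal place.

23.0 m.u.

The two most frequent reciprocal classes, al + ts and + g +, are the parental types, so the F1 was al + ts / + g +.
The two rarest classes, + + ts and al g +, are the double crossovers. Comparing them with the parentals, only the al allele has switched, so al is the middle locus and the order is g – al – ts.
Crossovers in the g–al interval produce the single-crossover classes al g ts and + + + (128 + 116 = 244) plus the double crossovers (23).
RF(g–al) = (244 + 23) / 1161 = 267/1161 = 0.2300 → 23.0 m.u.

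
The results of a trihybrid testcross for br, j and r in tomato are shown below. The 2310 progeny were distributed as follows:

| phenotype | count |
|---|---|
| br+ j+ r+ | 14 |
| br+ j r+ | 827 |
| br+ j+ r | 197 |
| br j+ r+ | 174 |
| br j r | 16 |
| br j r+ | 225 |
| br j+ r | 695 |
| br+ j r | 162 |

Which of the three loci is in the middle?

The two most frequent reciprocal classes, br+ j r+ and br j+ r, are the parental types, so the F1 was br+ j r+ / br j+ r.
The two rarest classes, br+ j+ r+ and br j r, are the double crossovers. Comparing them with the parentals, only the j allele has switched, so j is the middle locus and the order is r – j – br.

j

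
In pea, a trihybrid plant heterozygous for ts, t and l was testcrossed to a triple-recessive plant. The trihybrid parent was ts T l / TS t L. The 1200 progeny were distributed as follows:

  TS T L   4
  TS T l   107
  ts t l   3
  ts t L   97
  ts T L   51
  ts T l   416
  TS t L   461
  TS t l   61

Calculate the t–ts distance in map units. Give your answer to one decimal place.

The two rarest classes, ts t l and TS T L, are the double crossovers. Comparing them with the parentals, only the t allele has switched, so t is the middle locus and the order is ts – t – l.
Crossovers in the ts–t interval produce the single-crossover classes TS T l and ts t L (107 + 97 = 204) plus the double crossovers (7).
RF(ts–t) = (204 + 7) / 1200 = 211/1200 = 0.1758 → 17.6 map units.

17.6 map units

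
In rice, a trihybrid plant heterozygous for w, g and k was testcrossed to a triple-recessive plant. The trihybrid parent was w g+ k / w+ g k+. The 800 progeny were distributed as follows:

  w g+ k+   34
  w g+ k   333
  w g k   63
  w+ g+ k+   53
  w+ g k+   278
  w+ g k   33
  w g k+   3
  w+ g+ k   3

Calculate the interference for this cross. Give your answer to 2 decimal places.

The two rarest classes, w+ g+ k and w g k+, are the double crossovers. Comparing them with the parentals, only the w allele has switched, so w is the middle locus and the order is g – w – k.
g–w: (116 + 6)/800 = 0.1525; w–k: (67 + 6)/800 = 0.0912.
Expected DCO frequency = 0.1525 × 0.0912 ≈ 0.01391; observed = 6/800 ≈ 0.00750.
Coefficient of coincidence = 0.00750/0.01391 ≈ 0.54; interference = 1 − 0.54 = 0.46.

0.46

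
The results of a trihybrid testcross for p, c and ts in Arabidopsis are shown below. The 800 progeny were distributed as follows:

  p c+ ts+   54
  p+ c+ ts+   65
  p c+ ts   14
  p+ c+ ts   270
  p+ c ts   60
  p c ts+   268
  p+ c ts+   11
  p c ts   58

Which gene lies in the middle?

The two most frequent reciprocal classes, p+ c+ ts and p c ts+, are the parental types, so the F1 was p+ c+ ts / p c ts+.
The two rarest classes, p c+ ts and p+ c ts+, are the double crossovers. Comparing them with the parentals, only the p allele has switched, so p is the middle locus and the order is c – p – ts.

p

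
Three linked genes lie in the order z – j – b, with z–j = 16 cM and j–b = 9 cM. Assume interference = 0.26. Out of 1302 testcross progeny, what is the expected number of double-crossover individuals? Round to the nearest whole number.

14

Map distances give recombination frequencies of 0.160 and 0.090 for the two intervals.
With interference 0.26 (so coincidence = 0.74), expected double-crossover frequency = 0.160 × 0.090 × 0.74 = 0.01066.
Expected number = 0.01066 × 1302 = 13.87 ≈ 14.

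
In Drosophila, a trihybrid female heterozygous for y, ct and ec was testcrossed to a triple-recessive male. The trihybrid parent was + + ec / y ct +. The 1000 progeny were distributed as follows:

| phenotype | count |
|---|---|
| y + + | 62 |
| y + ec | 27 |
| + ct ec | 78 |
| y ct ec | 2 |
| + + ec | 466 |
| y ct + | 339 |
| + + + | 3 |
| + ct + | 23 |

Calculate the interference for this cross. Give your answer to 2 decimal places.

The two rarest classes, + + + and y ct ec, are the double crossovers. Comparing them with the parentals, only the ec allele has switched, so ec is the middle locus and the order is y – ec – ct.
y–ec: (50 + 5)/1000 = 0.0550; ec–ct: (140 + 5)/1000 = 0.1450.
Expected DCO frequency = 0.0550 × 0.1450 ≈ 0.00797; observed = 5/1000 ≈ 0.00500.
Coefficient of coincidence = 0.00500/0.00797 ≈ 0.63; interference = 1 − 0.63 = 0.37.

0.37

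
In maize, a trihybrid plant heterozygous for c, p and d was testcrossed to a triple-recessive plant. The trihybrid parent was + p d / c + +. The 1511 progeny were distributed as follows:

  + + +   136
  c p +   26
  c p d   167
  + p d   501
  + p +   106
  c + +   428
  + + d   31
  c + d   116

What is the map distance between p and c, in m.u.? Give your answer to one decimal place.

23.8 m.u.

The two rarest classes, + + d and c p +, are the double crossovers. Comparing them with the parentals, only the p allele has switched, so p is the middle locus and the order is d – p – c.
Crossovers in the p–c interval produce the single-crossover classes c p d and + + + (167 + 136 = 303) plus the double crossovers (57).
RF(p–c) = (303 + 57) / 1511 = 360/1511 = 0.2383 → 23.8 m.u.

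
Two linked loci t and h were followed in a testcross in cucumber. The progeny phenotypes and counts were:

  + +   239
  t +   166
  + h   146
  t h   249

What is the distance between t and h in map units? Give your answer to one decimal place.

The two most frequent classes, + + (239) and t h (249), are the parental types, so the F1 was + + / t h.
The recombinant classes are + h and t +: 146 + 166 = 312.
Recombination frequency = 312/800 = 0.3900 ≈ 39.0%, i.e. 39.0 map units.

39.0 map units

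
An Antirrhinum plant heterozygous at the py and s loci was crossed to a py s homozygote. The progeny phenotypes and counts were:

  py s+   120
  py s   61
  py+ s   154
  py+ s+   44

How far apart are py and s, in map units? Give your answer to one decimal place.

The two most frequent classes, py+ s (154) and py s+ (120), are the parental types, so the F1 was py+ s / py s+.
The recombinant classes are py+ s+ and py s: 44 + 61 = 105.
Recombination frequency = 105/379 = 0.2770 ≈ 27.7%, i.e. 27.7 map units.

27.7 map units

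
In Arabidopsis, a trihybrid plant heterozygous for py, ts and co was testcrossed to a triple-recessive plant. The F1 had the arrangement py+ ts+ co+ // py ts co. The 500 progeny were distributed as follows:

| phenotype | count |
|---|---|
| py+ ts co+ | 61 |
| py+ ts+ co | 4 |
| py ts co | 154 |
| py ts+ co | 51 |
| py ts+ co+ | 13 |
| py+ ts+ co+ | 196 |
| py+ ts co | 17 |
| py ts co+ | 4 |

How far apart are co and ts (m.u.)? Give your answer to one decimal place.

The two rarest classes, py+ ts+ co and py ts co+, are the double crossovers. Comparing them with the parentals, only the co allele has switched, so co is the middle locus and the order is py – co – ts.
Crossovers in the co–ts interval produce the single-crossover classes py+ ts co+ and py ts+ co (61 + 51 = 112) plus the double crossovers (8).
RF(co–ts) = (112 + 8) / 500 = 120/500 = 0.2400 → 24.0 m.u.

24.0 m.u.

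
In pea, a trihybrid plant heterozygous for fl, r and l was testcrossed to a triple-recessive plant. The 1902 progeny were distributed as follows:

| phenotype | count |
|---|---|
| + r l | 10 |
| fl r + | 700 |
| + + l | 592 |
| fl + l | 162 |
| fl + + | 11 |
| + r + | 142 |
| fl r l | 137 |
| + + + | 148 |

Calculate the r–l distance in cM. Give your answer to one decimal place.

16.1 cM

The two most frequent reciprocal classes, fl r + and + + l, are the parental types, so the F1 was fl r + / + + l.
The two rarest classes, fl + + and + r l, are the double crossovers. Comparing them with the parentals, only the r allele has switched, so r is the middle locus and the order is fl – r – l.
Crossovers in the r–l interval produce the single-crossover classes fl r l and + + + (137 + 148 = 285) plus the double crossovers (21).
RF(r–l) = (285 + 21) / 1902 = 306/1902 = 0.1609 → 16.1 cM.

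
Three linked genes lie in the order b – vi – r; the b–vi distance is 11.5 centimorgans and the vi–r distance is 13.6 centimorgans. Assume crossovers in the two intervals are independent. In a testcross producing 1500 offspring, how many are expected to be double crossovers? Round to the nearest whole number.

23

Map distances give recombination frequencies of 0.115 and 0.136 for the two intervals.
With no interference, expected double-crossover frequency = 0.115 × 0.136 = 0.01564.
Expected number = 0.01564 × 1500 = 23.46 ≈ 23.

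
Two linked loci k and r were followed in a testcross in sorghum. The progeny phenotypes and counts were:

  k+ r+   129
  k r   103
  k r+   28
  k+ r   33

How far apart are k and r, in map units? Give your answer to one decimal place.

The two most frequent classes, k+ r+ (129) and k r (103), are the parental types, so the F1 was k+ r+ / k r.
The recombinant classes are k+ r and k r+: 33 + 28 = 61.
Recombination frequency = 61/293 = 0.2082 ≈ 20.8%, i.e. 20.8 map units.

20.8 map units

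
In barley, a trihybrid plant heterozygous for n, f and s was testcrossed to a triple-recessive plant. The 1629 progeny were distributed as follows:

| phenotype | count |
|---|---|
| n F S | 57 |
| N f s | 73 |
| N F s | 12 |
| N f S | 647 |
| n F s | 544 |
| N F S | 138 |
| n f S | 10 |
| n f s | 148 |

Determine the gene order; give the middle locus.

n

The two most frequent reciprocal classes, N f S and n F s, are the parental types, so the F1 was N f S / n F s.
The two rarest classes, n f S and N F s, are the double crossovers. Comparing them with the parentals, only the n allele has switched, so n is the middle locus and the order is f – n – s.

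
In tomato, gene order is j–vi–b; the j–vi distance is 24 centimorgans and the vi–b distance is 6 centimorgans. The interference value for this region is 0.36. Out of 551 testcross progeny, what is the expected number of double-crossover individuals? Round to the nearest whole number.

5

Map distances give recombination frequencies of 0.240 and 0.060 for the two intervals.
With interference 0.36 (so coincidence = 0.64), expected double-crossover frequency = 0.240 × 0.060 × 0.64 = 0.00922.
Expected number = 0.00922 × 551 = 5.08 ≈ 5.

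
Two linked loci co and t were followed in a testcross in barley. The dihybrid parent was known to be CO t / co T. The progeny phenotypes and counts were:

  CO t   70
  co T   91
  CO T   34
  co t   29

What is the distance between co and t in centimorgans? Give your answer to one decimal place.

28.1 centimorgans

The recombinant classes are CO T and co t: 34 + 29 = 63.
Recombination frequency = 63/224 = 0.2812 ≈ 28.1%, i.e. 28.1 centimorgans.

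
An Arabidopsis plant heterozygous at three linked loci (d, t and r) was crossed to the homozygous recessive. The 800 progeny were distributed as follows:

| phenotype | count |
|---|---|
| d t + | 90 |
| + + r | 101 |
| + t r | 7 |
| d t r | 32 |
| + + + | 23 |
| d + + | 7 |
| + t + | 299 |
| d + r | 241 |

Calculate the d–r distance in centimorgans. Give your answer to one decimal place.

The two most frequent reciprocal classes, d + r and + t +, are the parental types, so the F1 was d + r / + t +.
The two rarest classes, d + + and + t r, are the double crossovers. Comparing them with the parentals, only the r allele has switched, so r is the middle locus and the order is t – r – d.
Crossovers in the r–d interval produce the single-crossover classes + + r and d t + (101 + 90 = 191) plus the double crossovers (14).
RF(r–d) = (191 + 14) / 800 = 205/800 = 0.2562 → 25.6 centimorgans.

25.6 centimorgans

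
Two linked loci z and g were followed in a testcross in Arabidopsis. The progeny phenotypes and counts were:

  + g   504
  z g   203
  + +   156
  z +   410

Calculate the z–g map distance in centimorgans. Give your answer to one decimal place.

The two most frequent classes, + g (504) and z + (410), are the parental types, so the F1 was + g / z +.
The recombinant classes are + + and z g: 156 + 203 = 359.
Recombination frequency = 359/1273 = 0.2820 ≈ 28.2%, i.e. 28.2 centimorgans.

28.2 centimorgans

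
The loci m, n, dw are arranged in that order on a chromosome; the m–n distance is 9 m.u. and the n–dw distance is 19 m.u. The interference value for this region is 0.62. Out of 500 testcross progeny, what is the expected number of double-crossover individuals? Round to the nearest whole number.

Map distances give recombination frequencies of 0.090 and 0.190 for the two intervals.
With interference 0.62 (so coincidence = 0.38), expected double-crossover frequency = 0.090 × 0.190 × 0.38 = 0.00650.
Expected number = 0.00650 × 500 = 3.25 ≈ 3.

3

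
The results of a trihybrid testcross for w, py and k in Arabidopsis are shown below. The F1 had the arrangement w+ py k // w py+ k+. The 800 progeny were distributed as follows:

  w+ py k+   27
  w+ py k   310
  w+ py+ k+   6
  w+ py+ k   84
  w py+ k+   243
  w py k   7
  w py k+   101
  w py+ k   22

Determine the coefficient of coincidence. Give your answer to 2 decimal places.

The two rarest classes, w py k and w+ py+ k+, are the double crossovers. Comparing them with the parentals, only the w allele has switched, so w is the middle locus and the order is k – w – py.
k–w: (49 + 13)/800 = 0.0775; w–py: (185 + 13)/800 = 0.2475.
Expected DCO frequency = 0.0775 × 0.2475 ≈ 0.01918; observed = 13/800 ≈ 0.01625.
Coefficient of coincidence = 0.01625/0.01918 ≈ 0.85.

0.85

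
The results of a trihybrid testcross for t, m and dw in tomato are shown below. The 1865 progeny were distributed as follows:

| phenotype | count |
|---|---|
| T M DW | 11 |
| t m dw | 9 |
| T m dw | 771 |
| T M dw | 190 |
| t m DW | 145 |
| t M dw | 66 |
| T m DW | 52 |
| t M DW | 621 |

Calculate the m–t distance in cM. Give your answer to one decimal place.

19.0 cM

The two most frequent reciprocal classes, T m dw and t M DW, are the parental types, so the F1 was T m dw / t M DW.
The two rarest classes, t m dw and T M DW, are the double crossovers. Comparing them with the parentals, only the t allele has switched, so t is the middle locus and the order is m – t – dw.
Crossovers in the m–t interval produce the single-crossover classes T M dw and t m DW (190 + 145 = 335) plus the double crossovers (20).
RF(m–t) = (335 + 20) / 1865 = 355/1865 = 0.1903 → 19.0 cM.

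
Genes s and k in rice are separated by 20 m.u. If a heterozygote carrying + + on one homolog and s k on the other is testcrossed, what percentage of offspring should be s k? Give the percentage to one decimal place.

A map distance of 20 m.u. corresponds to a recombination frequency of 0.200.
The F1 is + + / s k, so s k is a parental gamete class with expected frequency (1 − r)/2 = 0.800/2 = 0.4000.
That is 0.4000 = 40.0% of the progeny.

40.0%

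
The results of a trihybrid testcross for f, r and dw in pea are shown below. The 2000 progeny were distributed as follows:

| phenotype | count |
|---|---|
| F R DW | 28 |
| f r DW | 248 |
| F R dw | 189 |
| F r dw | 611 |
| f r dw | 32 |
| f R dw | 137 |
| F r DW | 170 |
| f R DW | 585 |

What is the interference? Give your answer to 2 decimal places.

The two most frequent reciprocal classes, F r dw and f R DW, are the parental types, so the F1 was F r dw / f R DW.
The two rarest classes, f r dw and F R DW, are the double crossovers. Comparing them with the parentals, only the f allele has switched, so f is the middle locus and the order is r – f – dw.
r–f: (437 + 60)/2000 = 0.2485; f–dw: (307 + 60)/2000 = 0.1835.
Expected DCO frequency = 0.2485 × 0.1835 ≈ 0.04560; observed = 60/2000 ≈ 0.03000.
Coefficient of coincidence = 0.03000/0.04560 ≈ 0.66; interference = 1 − 0.66 = 0.34.

0.34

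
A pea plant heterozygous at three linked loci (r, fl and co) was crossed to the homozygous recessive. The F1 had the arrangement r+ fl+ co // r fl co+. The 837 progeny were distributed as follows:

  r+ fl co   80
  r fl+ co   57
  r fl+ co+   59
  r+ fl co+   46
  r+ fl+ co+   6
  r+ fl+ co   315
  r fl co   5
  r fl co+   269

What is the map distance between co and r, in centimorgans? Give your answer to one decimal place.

13.6 centimorgans

The two rarest classes, r+ fl+ co+ and r fl co, are the double crossovers. Comparing them with the parentals, only the co allele has switched, so co is the middle locus and the order is r – co – fl.
Crossovers in the r–co interval produce the single-crossover classes r fl+ co and r+ fl co+ (57 + 46 = 103) plus the double crossovers (11).
RF(r–co) = (103 + 11) / 837 = 114/837 = 0.1362 → 13.6 centimorgans.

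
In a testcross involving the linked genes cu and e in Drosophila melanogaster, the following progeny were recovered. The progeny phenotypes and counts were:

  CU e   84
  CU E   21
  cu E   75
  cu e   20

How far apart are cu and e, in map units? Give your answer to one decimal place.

20.5 map units

The two most frequent classes, CU e (84) and cu E (75), are the parental types, so the F1 was CU e / cu E.
The recombinant classes are CU E and cu e: 21 + 20 = 41.
Recombination frequency = 41/200 = 0.2050 ≈ 20.5%, i.e. 20.5 map units.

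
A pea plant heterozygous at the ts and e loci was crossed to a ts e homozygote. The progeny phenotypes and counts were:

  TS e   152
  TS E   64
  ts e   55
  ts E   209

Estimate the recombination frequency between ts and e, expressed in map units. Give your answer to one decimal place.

The two most frequent classes, TS e (152) and ts E (209), are the parental types, so the F1 was TS e / ts E.
The recombinant classes are TS E and ts e: 64 + 55 = 119.
Recombination frequency = 119/480 = 0.2479 ≈ 24.8%, i.e. 24.8 map units.

24.8 map units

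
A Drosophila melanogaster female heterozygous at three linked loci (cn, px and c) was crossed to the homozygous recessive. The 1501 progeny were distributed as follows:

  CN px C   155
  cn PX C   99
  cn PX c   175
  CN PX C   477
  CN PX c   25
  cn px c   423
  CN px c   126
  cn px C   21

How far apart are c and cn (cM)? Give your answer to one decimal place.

The two most frequent reciprocal classes, cn px c and CN PX C, are the parental types, so the F1 was cn px c / CN PX C.
The two rarest classes, cn px C and CN PX c, are the double crossovers. Comparing them with the parentals, only the c allele has switched, so c is the middle locus and the order is cn – c – px.
Crossovers in the cn–c interval produce the single-crossover classes CN px c and cn PX C (126 + 99 = 225) plus the double crossovers (46).
RF(cn–c) = (225 + 46) / 1501 = 271/1501 = 0.1805 → 18.1 cM.

18.1 cM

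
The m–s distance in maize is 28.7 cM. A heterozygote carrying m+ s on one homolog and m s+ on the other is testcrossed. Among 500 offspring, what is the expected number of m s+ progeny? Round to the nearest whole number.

A map distance of 28.7 cM corresponds to a recombination frequency of 0.287.
The F1 is m+ s / m s+, so m s+ is a parental gamete class with expected frequency (1 − r)/2 = 0.713/2 = 0.3565.
Expected number = 0.3565 × 500 = 178.25 ≈ 178.

178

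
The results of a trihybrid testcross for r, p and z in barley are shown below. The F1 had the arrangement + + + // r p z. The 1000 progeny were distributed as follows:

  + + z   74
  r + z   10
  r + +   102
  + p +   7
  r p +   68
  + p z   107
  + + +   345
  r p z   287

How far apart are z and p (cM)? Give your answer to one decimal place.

The two rarest classes, + p + and r + z, are the double crossovers. Comparing them with the parentals, only the p allele has switched, so p is the middle locus and the order is z – p – r.
Crossovers in the z–p interval produce the single-crossover classes + + z and r p + (74 + 68 = 142) plus the double crossovers (17).
RF(z–p) = (142 + 17) / 1000 = 159/1000 = 0.1590 → 15.9 cM.

15.9 cM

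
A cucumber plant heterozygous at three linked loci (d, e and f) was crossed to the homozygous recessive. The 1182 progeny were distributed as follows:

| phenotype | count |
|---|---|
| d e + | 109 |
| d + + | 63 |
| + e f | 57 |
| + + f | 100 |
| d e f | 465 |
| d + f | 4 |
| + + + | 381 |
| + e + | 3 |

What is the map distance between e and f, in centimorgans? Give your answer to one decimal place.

The two most frequent reciprocal classes, + + + and d e f, are the parental types, so the F1 was + + + / d e f.
The two rarest classes, + e + and d + f, are the double crossovers. Comparing them with the parentals, only the e allele has switched, so e is the middle locus and the order is d – e – f.
Crossovers in the e–f interval produce the single-crossover classes + + f and d e + (100 + 109 = 209) plus the double crossovers (7).
RF(e–f) = (209 + 7) / 1182 = 216/1182 = 0.1827 → 18.3 centimorgans.

18.3 centimorgans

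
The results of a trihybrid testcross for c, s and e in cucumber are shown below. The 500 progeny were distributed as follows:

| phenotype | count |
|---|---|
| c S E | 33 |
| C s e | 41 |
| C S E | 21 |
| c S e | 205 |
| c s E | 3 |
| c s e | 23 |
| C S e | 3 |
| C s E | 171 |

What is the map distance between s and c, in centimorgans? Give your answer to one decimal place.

The two most frequent reciprocal classes, c S e and C s E, are the parental types, so the F1 was c S e / C s E.
The two rarest classes, C S e and c s E, are the double crossovers. Comparing them with the parentals, only the c allele has switched, so c is the middle locus and the order is s – c – e.
Crossovers in the s–c interval produce the single-crossover classes c s e and C S E (23 + 21 = 44) plus the double crossovers (6).
RF(s–c) = (44 + 6) / 500 = 50/500 = 0.1000 → 10.0 centimorgans.

10.0 centimorgans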